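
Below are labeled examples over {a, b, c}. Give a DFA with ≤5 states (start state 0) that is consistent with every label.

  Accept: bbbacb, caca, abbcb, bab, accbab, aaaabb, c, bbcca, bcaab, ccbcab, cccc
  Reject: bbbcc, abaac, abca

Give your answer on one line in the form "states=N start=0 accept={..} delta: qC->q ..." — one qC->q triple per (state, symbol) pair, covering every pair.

states=3 start=0 accept={0,1} delta: 0a->0 0b->1 0c->0 1a->1 1b->0 1c->2 2a->2 2b->0 2c->2

Fold the examples into a partial DFA from state 0: repeatedly fix the first undefined (state, symbol) met by the shortest-then-alphabetical prefix, trying targets in increasing order and rejecting any under which an Accept and a Reject string meet in one state with the same remainder; add a state when all current targets are rejected. Accepting states are where Accept strings end.
a: 0a undefined. 0a->0: ok.
b: 0b undefined. 0b->0: no, c/abaac meet in 0 with "c" left. Open state 1: 0b->1.
c: 0c undefined. 0c->0: ok.
ba: 1a undefined. 1a->0: no, caca/abaac meet in 0. 1a->1: ok.
bb: 1b undefined. 1b->0: ok.
bc: 1c undefined. 1c->0: no, caca/bbbcc meet in 0. 1c->1: no, abbcb/bbbcc meet in 1. Open state 2: 1c->2.
bca: 2a undefined. 2a->0: no, caca/abca meet in 0. 2a->1: no, abbcb/abca meet in 1. 2a->2: ok.
bbbcc: 2c undefined. 2c->0: no, caca/bbbcc meet in 0. 2c->1: no, abbcb/bbbcc meet in 1. 2c->2: ok.
bcaab: 2b undefined. 2b->0: ok.
All examples now run through 3 states with every (state, symbol) defined. Accept strings end in {0,1}, Reject strings end in {2}; accept={0,1}.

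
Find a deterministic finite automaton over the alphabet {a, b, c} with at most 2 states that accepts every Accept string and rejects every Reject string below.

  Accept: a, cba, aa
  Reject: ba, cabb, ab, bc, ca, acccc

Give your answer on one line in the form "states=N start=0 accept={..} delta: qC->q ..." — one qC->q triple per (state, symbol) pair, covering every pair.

State merging on the prefix tree: take the shortest (then alphabetical) example prefix whose next move is undefined and point that move at state 0, else 1, else 2, ...; a target is out if some Accept/Reject pair would then sit in one state with the same input left (inseparable). If every existing state is out, open a new one.
a: 0a undefined. 0a->0: ok.
b: 0b undefined. 0b->0: no, a/ba meet in 0. Open state 1: 0b->1.
c: 0c undefined. 0c->0: no, a/ca meet in 0. 0c->1: ok.
ba: 1a undefined. 1a->0: no, a/ba meet in 0. 1a->1: ok.
bc: 1c undefined. 1c->0: no, a/bc meet in 0. 1c->1: ok.
cb: 1b undefined. 1b->0: ok.
All examples now run through 2 states with every (state, symbol) defined. Accept strings end in {0}, Reject strings end in {1}; accept={0}.

states=2 start=0 accept={0} delta: 0a->0 0b->1 0c->1 1a->1 1b->0 1c->1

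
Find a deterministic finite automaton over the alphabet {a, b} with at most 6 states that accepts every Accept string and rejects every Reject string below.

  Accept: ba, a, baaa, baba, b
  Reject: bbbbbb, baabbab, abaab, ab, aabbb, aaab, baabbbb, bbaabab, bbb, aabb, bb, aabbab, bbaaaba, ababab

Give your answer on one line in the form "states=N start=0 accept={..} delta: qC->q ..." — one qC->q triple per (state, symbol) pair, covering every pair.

Fold the examples into a partial DFA from state 0: repeatedly fix the first undefined (state, symbol) met by the shortest-then-alphabetical prefix, trying targets in increasing order and rejecting any under which an Accept and a Reject string meet in one state with the same remainder; add a state when all current targets are rejected. Accepting states are where Accept strings end.
a: 0a undefined. 0a->0: no, b/ab meet in 0 with "b" left. Open state 1: 0a->1.
b: 0b undefined. 0b->0: no, b/bbbbbb meet in 0. 0b->1: ok.
aa: 1a undefined. 1a->0: ok.
ab: 1b undefined. 1b->0: no, ba/bbbbbb meet in 0. 1b->1: no, ba/bbaaaba meet in 0. Open state 2: 1b->2.
aba: 2a undefined. 2a->0: no, ba/bbaaaba meet in 0. 2a->1: no, a/abaab meet in 1. 2a->2: ok.
bbb: 2b undefined. 2b->0: no, ba/bbbbbb meet in 0. 2b->1: no, ba/bbaaaba meet in 0. 2b->2: ok.
All examples now run through 3 states with every (state, symbol) defined. Accept strings end in {0,1}, Reject strings end in {2}; accept={0,1}.

states=3 start=0 accept={0,1} delta: 0a->1 0b->1 1a->0 1b->2 2a->2 2b->2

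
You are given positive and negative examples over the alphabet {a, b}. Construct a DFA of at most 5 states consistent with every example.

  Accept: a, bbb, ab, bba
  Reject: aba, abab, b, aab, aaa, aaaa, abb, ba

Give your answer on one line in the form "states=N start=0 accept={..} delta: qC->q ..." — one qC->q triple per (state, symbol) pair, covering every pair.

State merging on the prefix tree: take the shortest (then alphabetical) example prefix whose next move is undefined and point that move at state 0, else 1, else 2, ...; a target is out if some Accept/Reject pair would then sit in one state with the same input left (inseparable). If every existing state is out, open a new one.
a: 0a undefined. 0a->0: no, a/aaa meet in 0. Open state 1: 0a->1.
b: 0b undefined. 0b->0: no, a/ba meet in 1. 0b->1: no, a/b meet in 1. Open state 2: 0b->2.
aa: 1a undefined. 1a->0: no, a/aaa meet in 1. 1a->1: no, a/aaa meet in 1. 1a->2: ok.
ab: 1b undefined. 1b->0: no, a/aba meet in 1. 1b->1: no, a/abb meet in 1. 1b->2: no, ab/b meet in 2. Open state 3: 1b->3.
ba: 2a undefined. 2a->0: no, a/aaaa meet in 1. 2a->1: no, a/aaa meet in 1. 2a->2: ok.
bb: 2b undefined. 2b->0: no, bbb/b meet in 2. 2b->1: no, a/aab meet in 1. 2b->2: no, bbb/b meet in 2. 2b->3: no, bbb/abb meet in 3 with "b" left. Open state 4: 2b->4.
aba: 3a undefined. 3a->0: ok.
abb: 3b undefined. 3b->0: ok.
bba: 4a undefined. 4a->0: no, bba/aba meet in 0. 4a->1: ok.
bbb: 4b undefined. 4b->0: no, bbb/aba meet in 0. 4b->1: ok.
All examples now run through 5 states with every (state, symbol) defined. Accept strings end in {1,3}, Reject strings end in {0,2,4}; accept={1,3}.

states=5 start=0 accept={1,3} delta: 0a->1 0b->2 1a->2 1b->3 2a->2 2b->4 3a->0 3b->0 4a->1 4b->1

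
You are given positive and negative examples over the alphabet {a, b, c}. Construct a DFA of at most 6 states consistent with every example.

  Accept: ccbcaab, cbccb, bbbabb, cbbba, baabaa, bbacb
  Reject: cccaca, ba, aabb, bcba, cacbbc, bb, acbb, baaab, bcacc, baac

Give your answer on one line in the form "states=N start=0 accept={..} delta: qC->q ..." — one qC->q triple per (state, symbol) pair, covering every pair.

State merging on the prefix tree: take the shortest (then alphabetical) example prefix whose next move is undefined and point that move at state 0, else 1, else 2, ...; a target is out if some Accept/Reject pair would then sit in one state with the same input left (inseparable). If every existing state is out, open a new one.
a: 0a undefined. 0a->0: ok.
b: 0b undefined. 0b->0: no, bbbabb/ba meet in 0. Open state 1: 0b->1.
c: 0c undefined. 0c->0: ok.
ba: 1a undefined. 1a->0: no, baabaa/cccaca meet in 0. 1a->1: ok.
bb: 1b undefined. 1b->0: no, bbbabb/ba meet in 1. 1b->1: no, bbbabb/ba meet in 1. Open state 2: 1b->2.
bc: 1c undefined. 1c->0: no, ccbcaab/ba meet in 1. 1c->1: no, ccbcaab/aabb meet in 2. 1c->2: no, cbbba/bcba meet in 2 with "ba" left. Open state 3: 1c->3.
bba: 2a undefined. 2a->0: no, baabaa/cccaca meet in 0. 2a->1: no, baabaa/ba meet in 1. 2a->2: no, baabaa/aabb meet in 2. 2a->3: ok.
bbb: 2b undefined. 2b->0: no, bbbabb/aabb meet in 2. 2b->1: no, bbbabb/ba meet in 1. 2b->2: no, cbbba/baac meet in 3. 2b->3: ok.
bca: 3a undefined. 3a->0: no, ccbcaab/ba meet in 1. 3a->1: no, ccbcaab/aabb meet in 2. 3a->2: no, cbbba/aabb meet in 2. 3a->3: no, cbbba/baac meet in 3. Open state 4: 3a->4.
bcb: 3b undefined. 3b->0: ok.
bbac: 3c undefined. 3c->0: no, cbccb/ba meet in 1. 3c->1: no, cbccb/aabb meet in 2. 3c->2: no, cbccb/baac meet in 3. 3c->3: no, cbccb/cccaca meet in 0. 3c->4: ok.
bcac: 4c undefined. 4c->0: ok.
bbacb: 4b undefined. 4b->0: no, cbccb/cccaca meet in 0. 4b->1: no, cbccb/ba meet in 1. 4b->2: no, cbccb/aabb meet in 2. 4b->3: no, cbccb/baac meet in 3. 4b->4: ok.
cacbbc: 2c undefined. 2c->0: ok.
ccbcaa: 4a undefined. 4a->0: no, ccbcaab/ba meet in 1. 4a->1: no, ccbcaab/aabb meet in 2. 4a->2: no, ccbcaab/baac meet in 3. 4a->3: no, ccbcaab/cccaca meet in 0. 4a->4: ok.
All examples now run through 5 states with every (state, symbol) defined. Accept strings end in {4}, Reject strings end in {0,1,2,3}; accept={4}.

states=5 start=0 accept={4} delta: 0a->0 0b->1 0c->0 1a->1 1b->2 1c->3 2a->3 2b->3 2c->0 3a->4 3b->0 3c->4 4a->4 4b->4 4c->0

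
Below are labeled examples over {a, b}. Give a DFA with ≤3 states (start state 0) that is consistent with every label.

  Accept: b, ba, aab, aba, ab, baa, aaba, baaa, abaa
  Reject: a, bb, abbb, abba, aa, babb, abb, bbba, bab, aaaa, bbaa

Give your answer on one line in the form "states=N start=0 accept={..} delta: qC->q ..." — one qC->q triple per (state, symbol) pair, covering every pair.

states=3 start=0 accept={1} delta: 0a->0 0b->1 1a->1 1b->2 2a->0 2b->0

Fold the examples into a partial DFA from state 0: repeatedly fix the first undefined (state, symbol) met by the shortest-then-alphabetical prefix, trying targets in increasing order and rejecting any under which an Accept and a Reject string meet in one state with the same remainder; add a state when all current targets are rejected. Accepting states are where Accept strings end.
a: 0a undefined. 0a->0: ok.
b: 0b undefined. 0b->0: no, b/a meet in 0. Open state 1: 0b->1.
ba: 1a undefined. 1a->0: no, b/bab meet in 1. 1a->1: ok.
bb: 1b undefined. 1b->0: no, b/abbb meet in 1. 1b->1: no, b/bb meet in 1. Open state 2: 1b->2.
bba: 2a undefined. 2a->0: ok.
bbb: 2b undefined. 2b->0: ok.
All examples now run through 3 states with every (state, symbol) defined. Accept strings end in {1}, Reject strings end in {0,2}; accept={1}.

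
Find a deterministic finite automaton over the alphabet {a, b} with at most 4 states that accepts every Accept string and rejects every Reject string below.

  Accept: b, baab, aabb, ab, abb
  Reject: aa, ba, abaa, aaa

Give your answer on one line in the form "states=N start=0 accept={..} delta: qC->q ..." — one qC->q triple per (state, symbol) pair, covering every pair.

State merging on the prefix tree: take the shortest (then alphabetical) example prefix whose next move is undefined and point that move at state 0, else 1, else 2, ...; a target is out if some Accept/Reject pair would then sit in one state with the same input left (inseparable). If every existing state is out, open a new one.
a: 0a undefined. 0a->0: ok.
b: 0b undefined. 0b->0: no, b/aa meet in 0. Open state 1: 0b->1.
ba: 1a undefined. 1a->0: ok.
abb: 1b undefined. 1b->0: no, aabb/aa meet in 0. 1b->1: ok.
All examples now run through 2 states with every (state, symbol) defined. Accept strings end in {1}, Reject strings end in {0}; accept={1}.

states=2 start=0 accept={1} delta: 0a->0 0b->1 1a->0 1b->1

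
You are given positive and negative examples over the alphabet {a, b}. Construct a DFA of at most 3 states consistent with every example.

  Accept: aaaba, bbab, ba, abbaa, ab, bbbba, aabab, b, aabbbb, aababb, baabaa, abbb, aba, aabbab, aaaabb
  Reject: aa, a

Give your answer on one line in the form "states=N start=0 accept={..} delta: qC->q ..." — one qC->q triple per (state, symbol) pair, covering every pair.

Grow the machine one transition at a time. Run the examples from 0; the earliest place one falls off (shortest prefix, ties alphabetical) gets sent to the lowest-numbered state that keeps every Accept/Reject pair distinguishable — a pair clashes when both reach the same state with identical unread suffix — and to a fresh state only if none does.
a: 0a undefined. 0a->0: ok.
b: 0b undefined. 0b->0: no, aaaba/aa meet in 0. Open state 1: 0b->1.
ba: 1a undefined. 1a->0: no, aaaba/aa meet in 0. 1a->1: ok.
bb: 1b undefined. 1b->0: no, abbaa/aa meet in 0. 1b->1: ok.
All examples now run through 2 states with every (state, symbol) defined. Accept strings end in {1}, Reject strings end in {0}; accept={1}.

states=2 start=0 accept={1} delta: 0a->0 0b->1 1a->1 1b->1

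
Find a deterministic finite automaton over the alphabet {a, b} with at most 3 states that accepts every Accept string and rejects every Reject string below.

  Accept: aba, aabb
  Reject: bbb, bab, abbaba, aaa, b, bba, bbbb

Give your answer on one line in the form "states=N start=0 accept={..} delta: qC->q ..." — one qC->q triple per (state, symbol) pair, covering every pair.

states=3 start=0 accept={2} delta: 0a->0 0b->1 1a->2 1b->2 2a->1 2b->0

Fold the examples into a partial DFA from state 0: repeatedly fix the first undefined (state, symbol) met by the shortest-then-alphabetical prefix, trying targets in increasing order and rejecting any under which an Accept and a Reject string meet in one state with the same remainder; add a state when all current targets are rejected. Accepting states are where Accept strings end.
a: 0a undefined. 0a->0: ok.
b: 0b undefined. 0b->0: no, aba/bbb meet in 0. Open state 1: 0b->1.
ba: 1a undefined. 1a->0: no, aba/aaa meet in 0. 1a->1: no, aba/b meet in 1. Open state 2: 1a->2.
bb: 1b undefined. 1b->0: no, aba/abbaba meet in 2. 1b->1: no, aba/bba meet in 2. 1b->2: ok.
bab: 2b undefined. 2b->0: ok.
bba: 2a undefined. 2a->0: no, aba/abbaba meet in 2. 2a->1: ok.
All examples now run through 3 states with every (state, symbol) defined. Accept strings end in {2}, Reject strings end in {0,1}; accept={2}.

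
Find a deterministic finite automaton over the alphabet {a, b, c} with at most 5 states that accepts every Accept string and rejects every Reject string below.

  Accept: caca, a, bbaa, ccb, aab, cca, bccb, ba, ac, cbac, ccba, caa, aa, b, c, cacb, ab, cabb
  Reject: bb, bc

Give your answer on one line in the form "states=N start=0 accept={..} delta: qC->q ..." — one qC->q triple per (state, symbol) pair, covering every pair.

Grow the machine one transition at a time. Run the examples from 0; the earliest place one falls off (shortest prefix, ties alphabetical) gets sent to the lowest-numbered state that keeps every Accept/Reject pair distinguishable — a pair clashes when both reach the same state with identical unread suffix — and to a fresh state only if none does.
a: 0a undefined. 0a->0: ok.
b: 0b undefined. 0b->0: no, a/bb meet in 0. Open state 1: 0b->1.
c: 0c undefined. 0c->0: no, cabb/bb meet in 1 with "b" left. 0c->1: ok.
ba: 1a undefined. 1a->0: no, cacb/bb meet in 1 with "b" left. 1a->1: ok.
bb: 1b undefined. 1b->0: no, a/bb meet in 0. 1b->1: no, bbaa/bb meet in 1. Open state 2: 1b->2.
bc: 1c undefined. 1c->0: no, caca/bc meet in 0. 1c->1: no, caca/bc meet in 1. 1c->2: ok.
bba: 2a undefined. 2a->0: ok.
bcc: 2c undefined. 2c->0: ok.
ccb: 2b undefined. 2b->0: ok.
All examples now run through 3 states with every (state, symbol) defined. Accept strings end in {0,1}, Reject strings end in {2}; accept={0,1}.

states=3 start=0 accept={0,1} delta: 0a->0 0b->1 0c->1 1a->1 1b->2 1c->2 2a->0 2b->0 2c->0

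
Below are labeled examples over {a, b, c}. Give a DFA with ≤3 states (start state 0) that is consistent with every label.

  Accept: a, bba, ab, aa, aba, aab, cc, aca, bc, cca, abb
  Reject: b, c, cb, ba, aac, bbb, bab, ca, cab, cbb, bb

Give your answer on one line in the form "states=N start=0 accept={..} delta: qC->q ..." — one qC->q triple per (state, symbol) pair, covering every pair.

states=3 start=0 accept={1} delta: 0a->1 0b->2 0c->2 1a->1 1b->1 1c->0 2a->0 2b->0 2c->1

State merging on the prefix tree: take the shortest (then alphabetical) example prefix whose next move is undefined and point that move at state 0, else 1, else 2, ...; a target is out if some Accept/Reject pair would then sit in one state with the same input left (inseparable). If every existing state is out, open a new one.
a: 0a undefined. 0a->0: no, ab/b meet in 0 with "b" left. Open state 1: 0a->1.
b: 0b undefined. 0b->0: no, a/ba meet in 1. 0b->1: no, a/b meet in 1. Open state 2: 0b->2.
c: 0c undefined. 0c->0: no, a/ca meet in 1. 0c->1: no, a/c meet in 1. 0c->2: ok.
aa: 1a undefined. 1a->0: no, aab/b meet in 2. 1a->1: ok.
ab: 1b undefined. 1b->0: no, abb/b meet in 2. 1b->1: ok.
ac: 1c undefined. 1c->0: ok.
ba: 2a undefined. 2a->0: ok.
bb: 2b undefined. 2b->0: ok.
bc: 2c undefined. 2c->0: no, cc/cb meet in 0. 2c->1: ok.
All examples now run through 3 states with every (state, symbol) defined. Accept strings end in {1}, Reject strings end in {0,2}; accept={1}.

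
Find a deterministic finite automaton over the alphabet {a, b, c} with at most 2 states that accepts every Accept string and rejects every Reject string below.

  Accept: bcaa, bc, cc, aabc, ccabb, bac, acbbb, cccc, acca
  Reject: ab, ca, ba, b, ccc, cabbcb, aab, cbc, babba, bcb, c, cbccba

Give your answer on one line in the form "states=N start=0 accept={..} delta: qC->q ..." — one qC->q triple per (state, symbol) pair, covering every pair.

states=2 start=0 accept={0} delta: 0a->0 0b->1 0c->1 1a->1 1b->0 1c->0

Fold the examples into a partial DFA from state 0: repeatedly fix the first undefined (state, symbol) met by the shortest-then-alphabetical prefix, trying targets in increasing order and rejecting any under which an Accept and a Reject string meet in one state with the same remainder; add a state when all current targets are rejected. Accepting states are where Accept strings end.
a: 0a undefined. 0a->0: ok.
b: 0b undefined. 0b->0: no, bc/c meet in 0 with "c" left. Open state 1: 0b->1.
c: 0c undefined. 0c->0: no, bc/cbc meet in 1 with "c" left. 0c->1: ok.
ba: 1a undefined. 1a->0: no, bac/ab meet in 1. 1a->1: ok.
bc: 1c undefined. 1c->0: ok.
cb: 1b undefined. 1b->0: ok.
All examples now run through 2 states with every (state, symbol) defined. Accept strings end in {0}, Reject strings end in {1}; accept={0}.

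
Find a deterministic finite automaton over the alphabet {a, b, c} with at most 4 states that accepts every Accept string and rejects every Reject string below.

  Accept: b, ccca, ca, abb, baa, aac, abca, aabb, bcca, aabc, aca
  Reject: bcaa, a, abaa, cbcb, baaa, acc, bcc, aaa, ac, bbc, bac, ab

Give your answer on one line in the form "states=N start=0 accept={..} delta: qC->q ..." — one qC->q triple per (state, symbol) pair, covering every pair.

State merging on the prefix tree: take the shortest (then alphabetical) example prefix whose next move is undefined and point that move at state 0, else 1, else 2, ...; a target is out if some Accept/Reject pair would then sit in one state with the same input left (inseparable). If every existing state is out, open a new one.
a: 0a undefined. 0a->0: no, b/ab meet in 0 with "b" left. Open state 1: 0a->1.
b: 0b undefined. 0b->0: ok.
c: 0c undefined. 0c->0: no, b/cbcb meet in 0. 0c->1: ok.
aa: 1a undefined. 1a->0: no, aac/bcaa meet in 1. 1a->1: no, ca/bcaa meet in 1. Open state 2: 1a->2.
ab: 1b undefined. 1b->0: no, b/cbcb meet in 0. 1b->1: no, abb/a meet in 1. 1b->2: no, ca/ab meet in 2. Open state 3: 1b->3.
ac: 1c undefined. 1c->0: no, b/bcc meet in 0. 1c->1: ok.
aaa: 2a undefined. 2a->0: no, b/bcaa meet in 0. 2a->1: ok.
aab: 2b undefined. 2b->0: no, aabc/bcaa meet in 1. 2b->1: no, aabb/ab meet in 3. 2b->2: ok.
aac: 2c undefined. 2c->0: ok.
aba: 3a undefined. 3a->0: ok.
abb: 3b undefined. 3b->0: ok.
abc: 3c undefined. 3c->0: no, b/cbcb meet in 0. 3c->1: ok.
All examples now run through 4 states with every (state, symbol) defined. Accept strings end in {0,2}, Reject strings end in {1,3}; accept={0,2}.

states=4 start=0 accept={0,2} delta: 0a->1 0b->0 0c->1 1a->2 1b->3 1c->1 2a->1 2b->2 2c->0 3a->0 3b->0 3c->1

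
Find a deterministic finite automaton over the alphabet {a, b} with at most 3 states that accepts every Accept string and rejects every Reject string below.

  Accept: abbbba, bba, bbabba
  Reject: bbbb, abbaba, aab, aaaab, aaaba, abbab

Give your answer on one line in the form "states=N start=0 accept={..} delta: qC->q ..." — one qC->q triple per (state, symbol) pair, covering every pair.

Fold the examples into a partial DFA from state 0: repeatedly fix the first undefined (state, symbol) met by the shortest-then-alphabetical prefix, trying targets in increasing order and rejecting any under which an Accept and a Reject string meet in one state with the same remainder; add a state when all current targets are rejected. Accepting states are where Accept strings end.
a: 0a undefined. 0a->0: ok.
b: 0b undefined. 0b->0: no, abbbba/bbbb meet in 0. Open state 1: 0b->1.
bb: 1b undefined. 1b->0: no, abbbba/bbbb meet in 0. 1b->1: no, abbbba/aaaba meet in 1 with "a" left. Open state 2: 1b->2.
bba: 2a undefined. 2a->0: ok.
bbb: 2b undefined. 2b->0: no, abbbba/abbaba meet in 1 with "a" left. 2b->1: ok.
aaaba: 1a undefined. 1a->0: no, abbbba/abbaba meet in 0. 1a->1: ok.
All examples now run through 3 states with every (state, symbol) defined. Accept strings end in {0}, Reject strings end in {1,2}; accept={0}.

states=3 start=0 accept={0} delta: 0a->0 0b->1 1a->1 1b->2 2a->0 2b->1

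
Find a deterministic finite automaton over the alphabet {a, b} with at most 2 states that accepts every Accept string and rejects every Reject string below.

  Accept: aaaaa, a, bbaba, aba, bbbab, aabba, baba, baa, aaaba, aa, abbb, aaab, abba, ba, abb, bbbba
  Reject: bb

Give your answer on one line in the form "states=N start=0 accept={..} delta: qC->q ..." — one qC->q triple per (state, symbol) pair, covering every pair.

Fold the examples into a partial DFA from state 0: repeatedly fix the first undefined (state, symbol) met by the shortest-then-alphabetical prefix, trying targets in increasing order and rejecting any under which an Accept and a Reject string meet in one state with the same remainder; add a state when all current targets are rejected. Accepting states are where Accept strings end.
a: 0a undefined. 0a->0: no, abb/bb meet in 0 with "bb" left. Open state 1: 0a->1.
b: 0b undefined. 0b->0: ok.
aa: 1a undefined. 1a->0: no, baa/bb meet in 0. 1a->1: ok.
ab: 1b undefined. 1b->0: no, bbbab/bb meet in 0. 1b->1: ok.
All examples now run through 2 states with every (state, symbol) defined. Accept strings end in {1}, Reject strings end in {0}; accept={1}.

states=2 start=0 accept={1} delta: 0a->1 0b->0 1a->1 1b->1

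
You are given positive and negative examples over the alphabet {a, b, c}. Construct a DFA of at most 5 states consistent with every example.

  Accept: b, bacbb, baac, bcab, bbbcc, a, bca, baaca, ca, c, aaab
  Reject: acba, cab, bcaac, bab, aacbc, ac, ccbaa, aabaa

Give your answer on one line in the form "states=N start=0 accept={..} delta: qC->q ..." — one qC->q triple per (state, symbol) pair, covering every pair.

State merging on the prefix tree: take the shortest (then alphabetical) example prefix whose next move is undefined and point that move at state 0, else 1, else 2, ...; a target is out if some Accept/Reject pair would then sit in one state with the same input left (inseparable). If every existing state is out, open a new one.
a: 0a undefined. 0a->0: no, c/ac meet in 0 with "c" left. Open state 1: 0a->1.
b: 0b undefined. 0b->0: no, bcab/cab meet in 0 with "cab" left. 0b->1: ok.
c: 0c undefined. 0c->0: ok.
aa: 1a undefined. 1a->0: no, b/bab meet in 1. 1a->1: no, b/ccbaa meet in 1. Open state 2: 1a->2.
ac: 1c undefined. 1c->0: no, bcab/cab meet in 1 with "b" left. 1c->1: no, b/ac meet in 1. 1c->2: no, bca/ccbaa meet in 2 with "a" left. Open state 3: 1c->3.
bb: 1b undefined. 1b->0: no, c/cab meet in 0. 1b->1: no, b/cab meet in 1. 1b->2: ok.
aaa: 2a undefined. 2a->0: no, baac/ccbaa meet in 0. 2a->1: no, b/ccbaa meet in 1. 2a->2: no, aaab/bab meet in 2 with "b" left. 2a->3: ok.
aab: 2b undefined. 2b->0: no, bbbcc/bab meet in 0. 2b->1: no, b/bab meet in 1. 2b->2: no, bca/aabaa meet in 3 with "a" left. 2b->3: ok.
aac: 2c undefined. 2c->0: no, bacbb/cab meet in 2. 2c->1: no, b/aacbc meet in 1. 2c->2: no, baac/aacbc meet in 3 with "c" left. 2c->3: ok.
acb: 3b undefined. 3b->0: no, b/acba meet in 1. 3b->1: no, bacbb/acba meet in 2. 3b->2: no, bacbb/acba meet in 3. 3b->3: no, bacbb/bab meet in 3. Open state 4: 3b->4.
bca: 3a undefined. 3a->0: no, b/aabaa meet in 1. 3a->1: no, bcab/cab meet in 2. 3a->2: no, baac/bcaac meet in 3 with "c" left. 3a->3: no, baac/bcaac meet in 3 with "c" left. 3a->4: ok.
acba: 4a undefined. 4a->0: no, c/acba meet in 0. 4a->1: no, b/acba meet in 1. 4a->2: ok.
baac: 3c undefined. 3c->0: ok.
bcab: 4b undefined. 4b->0: ok.
aacbc: 4c undefined. 4c->0: no, bacbb/aacbc meet in 0. 4c->1: no, b/aacbc meet in 1. 4c->2: ok.
All examples now run through 5 states with every (state, symbol) defined. Accept strings end in {0,1,4}, Reject strings end in {2,3}; accept={0,1,4}.

states=5 start=0 accept={0,1,4} delta: 0a->1 0b->1 0c->0 1a->2 1b->2 1c->3 2a->3 2b->3 2c->3 3a->4 3b->4 3c->0 4a->2 4b->0 4c->2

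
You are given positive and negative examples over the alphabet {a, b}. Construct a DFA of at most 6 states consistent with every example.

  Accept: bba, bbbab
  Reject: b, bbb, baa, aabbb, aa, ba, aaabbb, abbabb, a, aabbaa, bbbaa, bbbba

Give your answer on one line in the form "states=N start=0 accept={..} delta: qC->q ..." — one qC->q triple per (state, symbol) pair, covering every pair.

states=5 start=0 accept={2,3} delta: 0a->0 0b->1 1a->0 1b->2 2a->3 2b->4 3a->0 3b->0 4a->1 4b->0

State merging on the prefix tree: take the shortest (then alphabetical) example prefix whose next move is undefined and point that move at state 0, else 1, else 2, ...; a target is out if some Accept/Reject pair would then sit in one state with the same input left (inseparable). If every existing state is out, open a new one.
a: 0a undefined. 0a->0: ok.
b: 0b undefined. 0b->0: no, bba/b meet in 0. Open state 1: 0b->1.
ba: 1a undefined. 1a->0: ok.
bb: 1b undefined. 1b->0: no, bba/baa meet in 0. 1b->1: no, bba/baa meet in 0. Open state 2: 1b->2.
bba: 2a undefined. 2a->0: no, bba/baa meet in 0. 2a->1: no, bba/b meet in 1. 2a->2: no, bba/aabbaa meet in 2. Open state 3: 2a->3.
bbb: 2b undefined. 2b->0: no, bbbab/b meet in 1. 2b->1: no, bba/bbbba meet in 3. 2b->2: no, bba/bbbba meet in 3. 2b->3: no, bba/bbb meet in 3. Open state 4: 2b->4.
bbba: 4a undefined. 4a->0: no, bbbab/b meet in 1. 4a->1: ok.
bbbb: 4b undefined. 4b->0: ok.
abbab: 3b undefined. 3b->0: ok.
aabbaa: 3a undefined. 3a->0: ok.
All examples now run through 5 states with every (state, symbol) defined. Accept strings end in {2,3}, Reject strings end in {0,1,4}; accept={2,3}.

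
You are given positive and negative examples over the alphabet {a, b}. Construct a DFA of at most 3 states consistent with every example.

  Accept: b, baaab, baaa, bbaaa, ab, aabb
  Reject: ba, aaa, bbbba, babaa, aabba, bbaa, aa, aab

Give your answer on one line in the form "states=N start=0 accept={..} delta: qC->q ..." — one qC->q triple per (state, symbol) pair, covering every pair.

Fold the examples into a partial DFA from state 0: repeatedly fix the first undefined (state, symbol) met by the shortest-then-alphabetical prefix, trying targets in increasing order and rejecting any under which an Accept and a Reject string meet in one state with the same remainder; add a state when all current targets are rejected. Accepting states are where Accept strings end.
a: 0a undefined. 0a->0: no, b/aab meet in 0 with "b" left. Open state 1: 0a->1.
b: 0b undefined. 0b->0: no, baaa/aaa meet in 1 with "aa" left. 0b->1: ok.
aa: 1a undefined. 1a->0: no, b/aaa meet in 1. 1a->1: no, b/ba meet in 1. Open state 2: 1a->2.
ab: 1b undefined. 1b->0: no, b/bbbba meet in 1. 1b->1: ok.
aaa: 2a undefined. 2a->0: ok.
aab: 2b undefined. 2b->0: ok.
All examples now run through 3 states with every (state, symbol) defined. Accept strings end in {1}, Reject strings end in {0,2}; accept={1}.

states=3 start=0 accept={1} delta: 0a->1 0b->1 1a->2 1b->1 2a->0 2b->0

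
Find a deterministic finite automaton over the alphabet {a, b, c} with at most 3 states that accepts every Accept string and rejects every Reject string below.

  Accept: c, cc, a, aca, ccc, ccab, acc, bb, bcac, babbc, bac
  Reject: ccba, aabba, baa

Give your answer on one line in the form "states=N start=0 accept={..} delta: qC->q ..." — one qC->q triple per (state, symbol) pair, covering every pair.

states=3 start=0 accept={0,1} delta: 0a->0 0b->1 0c->0 1a->2 1b->1 1c->0 2a->2 2b->0 2c->0

Fold the examples into a partial DFA from state 0: repeatedly fix the first undefined (state, symbol) met by the shortest-then-alphabetical prefix, trying targets in increasing order and rejecting any under which an Accept and a Reject string meet in one state with the same remainder; add a state when all current targets are rejected. Accepting states are where Accept strings end.
a: 0a undefined. 0a->0: ok.
b: 0b undefined. 0b->0: no, a/aabba meet in 0. Open state 1: 0b->1.
c: 0c undefined. 0c->0: ok.
ba: 1a undefined. 1a->0: no, c/ccba meet in 0. 1a->1: no, ccab/ccba meet in 1. Open state 2: 1a->2.
bb: 1b undefined. 1b->0: no, c/aabba meet in 0. 1b->1: ok.
bc: 1c undefined. 1c->0: ok.
baa: 2a undefined. 2a->0: no, c/baa meet in 0. 2a->1: no, ccab/baa meet in 1. 2a->2: ok.
bab: 2b undefined. 2b->0: ok.
bac: 2c undefined. 2c->0: ok.
All examples now run through 3 states with every (state, symbol) defined. Accept strings end in {0,1}, Reject strings end in {2}; accept={0,1}.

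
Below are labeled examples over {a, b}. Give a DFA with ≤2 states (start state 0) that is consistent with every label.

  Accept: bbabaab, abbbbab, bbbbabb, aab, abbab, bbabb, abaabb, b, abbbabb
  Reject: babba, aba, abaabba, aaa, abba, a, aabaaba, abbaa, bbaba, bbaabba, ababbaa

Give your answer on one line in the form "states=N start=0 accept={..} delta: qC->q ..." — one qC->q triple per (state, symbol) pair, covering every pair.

states=2 start=0 accept={1} delta: 0a->0 0b->1 1a->0 1b->1

Fold the examples into a partial DFA from state 0: repeatedly fix the first undefined (state, symbol) met by the shortest-then-alphabetical prefix, trying targets in increasing order and rejecting any under which an Accept and a Reject string meet in one state with the same remainder; add a state when all current targets are rejected. Accepting states are where Accept strings end.
a: 0a undefined. 0a->0: ok.
b: 0b undefined. 0b->0: no, bbabaab/babba meet in 0. Open state 1: 0b->1.
ba: 1a undefined. 1a->0: ok.
bb: 1b undefined. 1b->0: no, bbbbabb/babba meet in 0. 1b->1: ok.
All examples now run through 2 states with every (state, symbol) defined. Accept strings end in {1}, Reject strings end in {0}; accept={1}.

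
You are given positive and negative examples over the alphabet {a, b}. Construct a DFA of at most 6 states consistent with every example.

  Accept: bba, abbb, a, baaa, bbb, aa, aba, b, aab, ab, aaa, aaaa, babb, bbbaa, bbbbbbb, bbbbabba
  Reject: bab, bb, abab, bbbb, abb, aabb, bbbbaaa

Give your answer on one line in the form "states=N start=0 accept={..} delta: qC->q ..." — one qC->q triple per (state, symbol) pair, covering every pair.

states=5 start=0 accept={0,1,3} delta: 0a->0 0b->1 1a->1 1b->2 2a->0 2b->3 3a->0 3b->4 4a->4 4b->1

State merging on the prefix tree: take the shortest (then alphabetical) example prefix whose next move is undefined and point that move at state 0, else 1, else 2, ...; a target is out if some Accept/Reject pair would then sit in one state with the same input left (inseparable). If every existing state is out, open a new one.
a: 0a undefined. 0a->0: ok.
b: 0b undefined. 0b->0: no, bba/bab meet in 0. Open state 1: 0b->1.
ba: 1a undefined. 1a->0: no, b/bab meet in 1. 1a->1: ok.
bb: 1b undefined. 1b->0: no, bba/bab meet in 0. 1b->1: no, bba/bab meet in 1. Open state 2: 1b->2.
bba: 2a undefined. 2a->0: ok.
bbb: 2b undefined. 2b->0: no, baaa/bbbb meet in 1. 2b->1: no, bba/bbbbaaa meet in 0. 2b->2: no, bba/bbbbaaa meet in 0. Open state 3: 2b->3.
bbba: 3a undefined. 3a->0: ok.
bbbb: 3b undefined. 3b->0: no, bba/bbbb meet in 0. 3b->1: no, baaa/bbbb meet in 1. 3b->2: no, bba/bbbbaaa meet in 0. 3b->3: no, bba/bbbbaaa meet in 0. Open state 4: 3b->4.
bbbba: 4a undefined. 4a->0: no, bba/bbbbaaa meet in 0. 4a->1: no, baaa/bbbbaaa meet in 1. 4a->2: no, bba/bbbbaaa meet in 0. 4a->3: no, bba/bbbbaaa meet in 0. 4a->4: ok.
bbbbb: 4b undefined. 4b->0: no, bbbbbbb/bab meet in 2. 4b->1: ok.
All examples now run through 5 states with every (state, symbol) defined. Accept strings end in {0,1,3}, Reject strings end in {2,4}; accept={0,1,3}.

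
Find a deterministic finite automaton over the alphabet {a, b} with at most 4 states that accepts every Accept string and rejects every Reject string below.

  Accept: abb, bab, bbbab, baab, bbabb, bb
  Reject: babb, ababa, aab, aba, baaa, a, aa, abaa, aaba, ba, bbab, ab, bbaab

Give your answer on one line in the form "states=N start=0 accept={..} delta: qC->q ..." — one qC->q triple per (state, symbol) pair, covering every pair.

states=3 start=0 accept={2} delta: 0a->0 0b->1 1a->1 1b->2 2a->0 2b->1

Fold the examples into a partial DFA from state 0: repeatedly fix the first undefined (state, symbol) met by the shortest-then-alphabetical prefix, trying targets in increasing order and rejecting any under which an Accept and a Reject string meet in one state with the same remainder; add a state when all current targets are rejected. Accepting states are where Accept strings end.
a: 0a undefined. 0a->0: ok.
b: 0b undefined. 0b->0: no, abb/babb meet in 0. Open state 1: 0b->1.
ba: 1a undefined. 1a->0: no, abb/babb meet in 1 with "b" left. 1a->1: ok.
bb: 1b undefined. 1b->0: no, abb/ababa meet in 0. 1b->1: no, abb/babb meet in 1. Open state 2: 1b->2.
bba: 2a undefined. 2a->0: ok.
bbb: 2b undefined. 2b->0: no, bbbab/aab meet in 1. 2b->1: ok.
All examples now run through 3 states with every (state, symbol) defined. Accept strings end in {2}, Reject strings end in {0,1}; accept={2}.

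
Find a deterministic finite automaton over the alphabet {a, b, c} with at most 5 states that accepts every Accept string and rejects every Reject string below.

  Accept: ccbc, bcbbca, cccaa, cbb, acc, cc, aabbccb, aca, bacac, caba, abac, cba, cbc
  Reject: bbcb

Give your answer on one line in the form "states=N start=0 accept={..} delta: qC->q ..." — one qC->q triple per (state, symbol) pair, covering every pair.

states=3 start=0 accept={0,1} delta: 0a->0 0b->0 0c->1 1a->0 1b->2 1c->0 2a->0 2b->0 2c->0

State merging on the prefix tree: take the shortest (then alphabetical) example prefix whose next move is undefined and point that move at state 0, else 1, else 2, ...; a target is out if some Accept/Reject pair would then sit in one state with the same input left (inseparable). If every existing state is out, open a new one.
a: 0a undefined. 0a->0: ok.
b: 0b undefined. 0b->0: ok.
c: 0c undefined. 0c->0: no, ccbc/bbcb meet in 0. Open state 1: 0c->1.
ca: 1a undefined. 1a->0: ok.
cb: 1b undefined. 1b->0: no, bcbbca/bbcb meet in 0. 1b->1: no, cbb/bbcb meet in 1. Open state 2: 1b->2.
cc: 1c undefined. 1c->0: ok.
cba: 2a undefined. 2a->0: ok.
cbb: 2b undefined. 2b->0: ok.
cbc: 2c undefined. 2c->0: ok.
All examples now run through 3 states with every (state, symbol) defined. Accept strings end in {0,1}, Reject strings end in {2}; accept={0,1}.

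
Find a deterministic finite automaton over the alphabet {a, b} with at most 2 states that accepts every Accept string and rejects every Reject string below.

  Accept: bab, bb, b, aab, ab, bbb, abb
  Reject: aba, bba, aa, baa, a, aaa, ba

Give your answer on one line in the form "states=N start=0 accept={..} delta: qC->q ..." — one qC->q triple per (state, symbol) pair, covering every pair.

Fold the examples into a partial DFA from state 0: repeatedly fix the first undefined (state, symbol) met by the shortest-then-alphabetical prefix, trying targets in increasing order and rejecting any under which an Accept and a Reject string meet in one state with the same remainder; add a state when all current targets are rejected. Accepting states are where Accept strings end.
a: 0a undefined. 0a->0: ok.
b: 0b undefined. 0b->0: no, bab/aba meet in 0. Open state 1: 0b->1.
ba: 1a undefined. 1a->0: ok.
bb: 1b undefined. 1b->0: no, bb/aba meet in 0. 1b->1: ok.
All examples now run through 2 states with every (state, symbol) defined. Accept strings end in {1}, Reject strings end in {0}; accept={1}.

states=2 start=0 accept={1} delta: 0a->0 0b->1 1a->0 1b->1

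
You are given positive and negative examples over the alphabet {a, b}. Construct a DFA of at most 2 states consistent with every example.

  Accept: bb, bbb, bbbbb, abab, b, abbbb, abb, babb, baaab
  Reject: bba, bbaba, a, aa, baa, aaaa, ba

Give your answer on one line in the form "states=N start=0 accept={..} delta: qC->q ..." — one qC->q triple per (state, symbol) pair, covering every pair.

states=2 start=0 accept={1} delta: 0a->0 0b->1 1a->0 1b->1

Grow the machine one transition at a time. Run the examples from 0; the earliest place one falls off (shortest prefix, ties alphabetical) gets sent to the lowest-numbered state that keeps every Accept/Reject pair distinguishable — a pair clashes when both reach the same state with identical unread suffix — and to a fresh state only if none does.
a: 0a undefined. 0a->0: ok.
b: 0b undefined. 0b->0: no, bb/bba meet in 0. Open state 1: 0b->1.
ba: 1a undefined. 1a->0: ok.
bb: 1b undefined. 1b->0: no, bb/bba meet in 0. 1b->1: ok.
All examples now run through 2 states with every (state, symbol) defined. Accept strings end in {1}, Reject strings end in {0}; accept={1}.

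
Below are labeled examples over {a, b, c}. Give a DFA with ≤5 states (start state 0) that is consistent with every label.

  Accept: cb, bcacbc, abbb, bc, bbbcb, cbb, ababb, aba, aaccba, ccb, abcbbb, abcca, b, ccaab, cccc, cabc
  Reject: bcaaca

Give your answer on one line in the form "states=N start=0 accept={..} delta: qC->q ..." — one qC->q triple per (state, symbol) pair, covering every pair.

State merging on the prefix tree: take the shortest (then alphabetical) example prefix whose next move is undefined and point that move at state 0, else 1, else 2, ...; a target is out if some Accept/Reject pair would then sit in one state with the same input left (inseparable). If every existing state is out, open a new one.
a: 0a undefined. 0a->0: ok.
b: 0b undefined. 0b->0: ok.
c: 0c undefined. 0c->0: no, cb/bcaaca meet in 0. Open state 1: 0c->1.
ca: 1a undefined. 1a->0: no, abbb/bcaaca meet in 0. 1a->1: no, abcca/bcaaca meet in 1 with "ca" left. Open state 2: 1a->2.
cb: 1b undefined. 1b->0: ok.
cc: 1c undefined. 1c->0: ok.
cab: 2b undefined. 2b->0: ok.
bcaa: 2a undefined. 2a->0: ok.
bcac: 2c undefined. 2c->0: ok.
All examples now run through 3 states with every (state, symbol) defined. Accept strings end in {0,1}, Reject strings end in {2}; accept={0,1}.

states=3 start=0 accept={0,1} delta: 0a->0 0b->0 0c->1 1a->2 1b->0 1c->0 2a->0 2b->0 2c->0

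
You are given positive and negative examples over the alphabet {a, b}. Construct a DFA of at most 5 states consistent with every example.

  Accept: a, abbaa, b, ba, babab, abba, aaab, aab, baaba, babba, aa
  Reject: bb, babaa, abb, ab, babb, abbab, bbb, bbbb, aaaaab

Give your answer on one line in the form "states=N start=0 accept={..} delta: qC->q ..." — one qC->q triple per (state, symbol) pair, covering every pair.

states=5 start=0 accept={0,1,2} delta: 0a->1 0b->1 1a->2 1b->3 2a->4 2b->1 3a->1 3b->3 4a->0 4b->0

State merging on the prefix tree: take the shortest (then alphabetical) example prefix whose next move is undefined and point that move at state 0, else 1, else 2, ...; a target is out if some Accept/Reject pair would then sit in one state with the same input left (inseparable). If every existing state is out, open a new one.
a: 0a undefined. 0a->0: no, b/ab meet in 0 with "b" left. Open state 1: 0a->1.
b: 0b undefined. 0b->0: no, b/bb meet in 0. 0b->1: ok.
aa: 1a undefined. 1a->0: no, a/babaa meet in 1. 1a->1: no, aaab/bb meet in 1 with "b" left. Open state 2: 1a->2.
ab: 1b undefined. 1b->0: no, a/abb meet in 1. 1b->1: no, a/bb meet in 1. 1b->2: no, abbaa/babaa meet in 2 with "baa" left. Open state 3: 1b->3.
aaa: 2a undefined. 2a->0: no, aab/aaaaab meet in 2 with "b" left. 2a->1: no, aaab/bb meet in 3. 2a->2: no, aaab/aaaaab meet in 2 with "b" left. 2a->3: no, aaab/abb meet in 3 with "b" left. Open state 4: 2a->4.
aab: 2b undefined. 2b->0: no, a/babb meet in 1. 2b->1: ok.
abb: 3b undefined. 3b->0: no, a/bbbb meet in 1. 3b->1: no, a/abb meet in 1. 3b->2: no, a/bbbb meet in 1. 3b->3: ok.
aaaa: 4a undefined. 4a->0: ok.
aaab: 4b undefined. 4b->0: ok.
abba: 3a undefined. 3a->0: no, a/abbab meet in 1. 3a->1: ok.
All examples now run through 5 states with every (state, symbol) defined. Accept strings end in {0,1,2}, Reject strings end in {3,4}; accept={0,1,2}.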